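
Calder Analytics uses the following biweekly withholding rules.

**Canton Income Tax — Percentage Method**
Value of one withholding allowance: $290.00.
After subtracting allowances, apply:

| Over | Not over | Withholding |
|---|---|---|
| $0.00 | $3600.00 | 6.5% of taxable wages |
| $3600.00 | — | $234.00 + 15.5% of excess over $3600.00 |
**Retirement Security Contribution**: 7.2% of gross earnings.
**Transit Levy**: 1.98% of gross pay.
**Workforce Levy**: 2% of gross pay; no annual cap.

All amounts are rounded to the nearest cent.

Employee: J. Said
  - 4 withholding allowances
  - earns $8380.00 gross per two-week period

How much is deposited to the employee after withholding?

Canton Income Tax: taxable = $8380.00 − 4×$290.00 = $7220.00
  $234.00 + 15.5% × ($7220.00 − $3600.00) = $234.00 + 15.5% × $3620.00 = $795.10
Retirement Security Contribution: 7.2% × $8380.00 = $603.36
Transit Levy: 1.98% × $8380.00 = $165.92
Workforce Levy: 2% × $8380.00 = $167.60
Total withheld: $795.10 + $603.36 + $165.92 + $167.60 = $1731.98
Net pay: $8380.00 − $1731.98 = $6648.02

$6648.02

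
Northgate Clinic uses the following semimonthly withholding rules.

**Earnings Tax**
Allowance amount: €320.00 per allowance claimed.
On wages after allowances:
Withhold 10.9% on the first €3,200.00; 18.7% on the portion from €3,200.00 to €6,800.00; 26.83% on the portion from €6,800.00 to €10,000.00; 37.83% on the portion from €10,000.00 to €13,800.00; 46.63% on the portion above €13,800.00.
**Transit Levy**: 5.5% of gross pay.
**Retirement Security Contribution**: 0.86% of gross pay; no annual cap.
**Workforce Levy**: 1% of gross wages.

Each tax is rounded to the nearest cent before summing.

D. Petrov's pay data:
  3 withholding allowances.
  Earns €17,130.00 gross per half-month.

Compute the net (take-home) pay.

€11,446.00

Earnings Tax: taxable = €17,130.00 − 3×€320.00 = €16,170.00
  €3,318.10 + 46.63% × (€16,170.00 − €13,800.00) = €3,318.10 + 46.63% × €2,370.00 = €4,423.23
Transit Levy: 5.5% × €17,130.00 = €942.15
Retirement Security Contribution: 0.86% × €17,130.00 = €147.32
Workforce Levy: 1% × €17,130.00 = €171.30
Total withheld: €4,423.23 + €942.15 + €147.32 + €171.30 = €5,684.00
Net pay: €17,130.00 − €5,684.00 = €11,446.00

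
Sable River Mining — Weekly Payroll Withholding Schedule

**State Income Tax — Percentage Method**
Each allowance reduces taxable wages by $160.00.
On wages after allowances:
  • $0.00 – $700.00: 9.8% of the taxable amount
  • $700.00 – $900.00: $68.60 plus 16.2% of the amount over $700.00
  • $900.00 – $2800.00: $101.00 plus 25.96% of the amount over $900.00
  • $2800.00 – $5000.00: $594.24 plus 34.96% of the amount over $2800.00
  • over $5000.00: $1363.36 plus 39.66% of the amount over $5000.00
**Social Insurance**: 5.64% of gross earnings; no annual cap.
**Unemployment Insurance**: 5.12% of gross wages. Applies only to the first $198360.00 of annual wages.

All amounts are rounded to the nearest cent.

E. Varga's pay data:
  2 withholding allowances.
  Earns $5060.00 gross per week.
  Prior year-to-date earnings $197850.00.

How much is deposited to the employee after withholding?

State Income Tax: taxable = $5060.00 − 2×$160.00 = $4740.00
  $594.24 + 34.96% × ($4740.00 − $2800.00) = $594.24 + 34.96% × $1940.00 = $1272.46
Social Insurance: 5.64% × $5060.00 = $285.38
Unemployment Insurance: cap $198360.00 − YTD $197850.00 = $510.00 subject; 5.12% × $510.00 = $26.11
Total withheld: $1272.46 + $285.38 + $26.11 = $1583.95
Net pay: $5060.00 − $1583.95 = $3476.05

$3476.05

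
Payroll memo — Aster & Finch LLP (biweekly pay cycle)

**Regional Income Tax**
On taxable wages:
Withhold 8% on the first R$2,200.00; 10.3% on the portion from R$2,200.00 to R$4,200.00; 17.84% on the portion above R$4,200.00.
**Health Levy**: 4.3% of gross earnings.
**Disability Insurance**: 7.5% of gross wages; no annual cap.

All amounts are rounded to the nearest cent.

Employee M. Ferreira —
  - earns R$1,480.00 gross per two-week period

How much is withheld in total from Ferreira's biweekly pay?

R$293.04

Regional Income Tax: taxable = R$1,480.00
  8% × R$1,480.00 = R$118.40
Health Levy: 4.3% × R$1,480.00 = R$63.64
Disability Insurance: 7.5% × R$1,480.00 = R$111.00
Total: R$118.40 + R$63.64 + R$111.00 = R$293.04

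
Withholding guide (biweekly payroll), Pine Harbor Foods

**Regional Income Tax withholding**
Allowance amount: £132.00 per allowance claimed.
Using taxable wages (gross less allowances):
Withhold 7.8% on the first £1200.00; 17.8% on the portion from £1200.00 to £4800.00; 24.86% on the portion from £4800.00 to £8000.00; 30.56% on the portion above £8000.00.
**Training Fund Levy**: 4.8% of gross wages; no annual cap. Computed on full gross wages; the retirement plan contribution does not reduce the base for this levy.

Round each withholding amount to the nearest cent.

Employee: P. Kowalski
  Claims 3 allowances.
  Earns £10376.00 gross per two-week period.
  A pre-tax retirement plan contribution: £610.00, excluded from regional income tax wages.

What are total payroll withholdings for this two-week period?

Regional Income Tax: taxable = £10376.00 − £610.00 − 3×£132.00 = £9370.00
  £1529.92 + 30.56% × (£9370.00 − £8000.00) = £1529.92 + 30.56% × £1370.00 = £1948.59
Training Fund Levy: 4.8% × £10376.00 = £498.05
Total: £1948.59 + £498.05 = £2446.64

£2446.64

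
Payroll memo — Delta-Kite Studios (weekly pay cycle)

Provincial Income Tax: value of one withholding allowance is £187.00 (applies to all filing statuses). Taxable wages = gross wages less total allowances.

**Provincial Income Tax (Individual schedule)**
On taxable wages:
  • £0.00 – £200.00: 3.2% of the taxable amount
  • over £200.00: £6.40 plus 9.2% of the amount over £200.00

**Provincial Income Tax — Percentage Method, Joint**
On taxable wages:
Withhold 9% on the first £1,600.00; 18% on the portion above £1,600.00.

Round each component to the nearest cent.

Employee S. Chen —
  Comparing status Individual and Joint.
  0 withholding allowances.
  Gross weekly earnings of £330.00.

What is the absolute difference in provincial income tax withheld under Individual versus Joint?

Provincial Income Tax (Individual): taxable = £330.00
  £6.40 + 9.2% × (£330.00 − £200.00) = £6.40 + 9.2% × £130.00 = £18.36
Provincial Income Tax (Joint): taxable = £330.00
  9% × £330.00 = £29.70
Difference: |£18.36 − £29.70| = £11.34 (higher under Joint)

£11.34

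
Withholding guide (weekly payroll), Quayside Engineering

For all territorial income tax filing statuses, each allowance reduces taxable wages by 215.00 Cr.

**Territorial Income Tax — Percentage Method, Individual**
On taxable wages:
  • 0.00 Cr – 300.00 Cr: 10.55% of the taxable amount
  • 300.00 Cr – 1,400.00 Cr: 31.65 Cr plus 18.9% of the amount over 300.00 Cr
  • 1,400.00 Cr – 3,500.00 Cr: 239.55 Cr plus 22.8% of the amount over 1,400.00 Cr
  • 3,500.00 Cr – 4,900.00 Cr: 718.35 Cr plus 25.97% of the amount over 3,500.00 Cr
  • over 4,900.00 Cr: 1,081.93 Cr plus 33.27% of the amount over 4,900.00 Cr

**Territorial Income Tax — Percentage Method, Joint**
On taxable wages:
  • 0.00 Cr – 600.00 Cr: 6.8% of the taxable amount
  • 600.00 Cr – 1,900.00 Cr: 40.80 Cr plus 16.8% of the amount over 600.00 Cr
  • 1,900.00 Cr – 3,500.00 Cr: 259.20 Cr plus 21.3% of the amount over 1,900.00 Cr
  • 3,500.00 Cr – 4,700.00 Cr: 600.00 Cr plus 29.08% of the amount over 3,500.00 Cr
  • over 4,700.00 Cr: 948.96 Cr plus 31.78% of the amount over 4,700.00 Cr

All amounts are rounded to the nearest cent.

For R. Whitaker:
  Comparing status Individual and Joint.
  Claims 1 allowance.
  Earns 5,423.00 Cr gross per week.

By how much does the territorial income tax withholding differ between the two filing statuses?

Territorial Income Tax (Individual): taxable = 5,423.00 Cr − 1×215.00 Cr = 5,208.00 Cr
  1,081.93 Cr + 33.27% × (5,208.00 Cr − 4,900.00 Cr) = 1,081.93 Cr + 33.27% × 308.00 Cr = 1,184.40 Cr
Territorial Income Tax (Joint): taxable = 5,423.00 Cr − 1×215.00 Cr = 5,208.00 Cr
  948.96 Cr + 31.78% × (5,208.00 Cr − 4,700.00 Cr) = 948.96 Cr + 31.78% × 508.00 Cr = 1,110.40 Cr
Difference: |1,184.40 Cr − 1,110.40 Cr| = 74.00 Cr (higher under Individual)

74.00 Cr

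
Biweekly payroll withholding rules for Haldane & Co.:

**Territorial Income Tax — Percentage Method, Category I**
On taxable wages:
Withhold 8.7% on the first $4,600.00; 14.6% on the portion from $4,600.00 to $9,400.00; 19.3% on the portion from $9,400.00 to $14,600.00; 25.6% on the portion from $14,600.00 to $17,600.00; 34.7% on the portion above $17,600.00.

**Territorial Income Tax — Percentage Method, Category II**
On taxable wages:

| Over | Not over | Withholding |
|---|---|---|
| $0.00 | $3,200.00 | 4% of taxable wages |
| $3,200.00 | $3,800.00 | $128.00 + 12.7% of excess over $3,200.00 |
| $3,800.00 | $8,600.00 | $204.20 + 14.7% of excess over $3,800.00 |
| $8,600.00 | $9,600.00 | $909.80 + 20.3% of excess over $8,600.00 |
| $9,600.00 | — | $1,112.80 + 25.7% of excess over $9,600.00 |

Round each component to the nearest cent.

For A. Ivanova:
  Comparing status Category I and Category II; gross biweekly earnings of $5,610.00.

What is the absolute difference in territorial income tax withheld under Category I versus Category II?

$77.39

Territorial Income Tax (Category I): taxable = $5,610.00
  $400.20 + 14.6% × ($5,610.00 − $4,600.00) = $400.20 + 14.6% × $1,010.00 = $547.66
Territorial Income Tax (Category II): taxable = $5,610.00
  $204.20 + 14.7% × ($5,610.00 − $3,800.00) = $204.20 + 14.7% × $1,810.00 = $470.27
Difference: |$547.66 − $470.27| = $77.39 (higher under Category I)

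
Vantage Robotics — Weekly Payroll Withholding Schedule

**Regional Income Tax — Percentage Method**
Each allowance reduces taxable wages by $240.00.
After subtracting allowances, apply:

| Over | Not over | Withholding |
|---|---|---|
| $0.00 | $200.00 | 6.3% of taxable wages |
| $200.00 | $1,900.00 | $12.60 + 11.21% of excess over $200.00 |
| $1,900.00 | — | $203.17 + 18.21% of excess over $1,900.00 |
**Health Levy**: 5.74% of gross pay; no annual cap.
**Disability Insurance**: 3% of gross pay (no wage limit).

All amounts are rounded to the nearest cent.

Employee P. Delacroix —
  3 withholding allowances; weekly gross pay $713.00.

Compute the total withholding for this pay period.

$62.32

Regional Income Tax: taxable = $713.00 − 3×$240.00 = $-7.00
  Taxable ≤ 0 → $0.00
Health Levy: 5.74% × $713.00 = $40.93
Disability Insurance: 3% × $713.00 = $21.39
Total: $0.00 + $40.93 + $21.39 = $62.32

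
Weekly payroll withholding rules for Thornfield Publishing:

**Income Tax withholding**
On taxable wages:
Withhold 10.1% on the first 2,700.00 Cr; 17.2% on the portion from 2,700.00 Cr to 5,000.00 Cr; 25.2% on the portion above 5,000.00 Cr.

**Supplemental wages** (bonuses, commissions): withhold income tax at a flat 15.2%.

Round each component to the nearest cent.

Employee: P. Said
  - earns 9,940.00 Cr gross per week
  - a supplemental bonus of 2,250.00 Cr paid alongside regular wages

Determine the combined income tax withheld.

2,255.18 Cr

Income Tax: taxable = 9,940.00 Cr
  668.30 Cr + 25.2% × (9,940.00 Cr − 5,000.00 Cr) = 668.30 Cr + 25.2% × 4,940.00 Cr = 1,913.18 Cr
Supplemental (15.2% flat on bonus): 15.2% × 2,250.00 Cr = 342.00 Cr
Total income tax: 1,913.18 Cr + 342.00 Cr = 2,255.18 Cr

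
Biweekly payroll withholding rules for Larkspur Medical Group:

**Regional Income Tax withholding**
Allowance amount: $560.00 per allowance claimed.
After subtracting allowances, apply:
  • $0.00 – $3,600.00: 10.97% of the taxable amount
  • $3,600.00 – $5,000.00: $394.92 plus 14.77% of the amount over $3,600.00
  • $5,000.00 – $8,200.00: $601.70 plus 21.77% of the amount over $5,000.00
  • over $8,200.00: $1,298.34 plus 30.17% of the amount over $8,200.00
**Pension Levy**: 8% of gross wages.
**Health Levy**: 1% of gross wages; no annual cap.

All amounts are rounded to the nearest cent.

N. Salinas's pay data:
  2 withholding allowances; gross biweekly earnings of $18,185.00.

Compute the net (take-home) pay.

$12,575.44

Regional Income Tax: taxable = $18,185.00 − 2×$560.00 = $17,065.00
  $1,298.34 + 30.17% × ($17,065.00 − $8,200.00) = $1,298.34 + 30.17% × $8,865.00 = $3,972.91
Pension Levy: 8% × $18,185.00 = $1,454.80
Health Levy: 1% × $18,185.00 = $181.85
Total withheld: $3,972.91 + $1,454.80 + $181.85 = $5,609.56
Net pay: $18,185.00 − $5,609.56 = $12,575.44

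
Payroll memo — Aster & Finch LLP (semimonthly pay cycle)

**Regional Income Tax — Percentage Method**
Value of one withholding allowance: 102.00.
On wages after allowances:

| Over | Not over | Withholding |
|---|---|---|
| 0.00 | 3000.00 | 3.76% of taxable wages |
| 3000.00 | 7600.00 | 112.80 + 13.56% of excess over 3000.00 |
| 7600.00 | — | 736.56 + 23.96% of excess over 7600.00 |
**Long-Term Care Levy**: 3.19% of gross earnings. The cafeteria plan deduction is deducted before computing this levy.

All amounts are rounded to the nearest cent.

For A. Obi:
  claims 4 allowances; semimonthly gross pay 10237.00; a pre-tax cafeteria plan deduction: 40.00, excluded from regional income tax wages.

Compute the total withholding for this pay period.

Regional Income Tax: taxable = 10237.00 − 40.00 − 4×102.00 = 9789.00
  736.56 + 23.96% × (9789.00 − 7600.00) = 736.56 + 23.96% × 2189.00 = 1261.04
Long-Term Care Levy: 3.19% × 10197.00 = 325.28
Total: 1261.04 + 325.28 = 1586.32

1586.32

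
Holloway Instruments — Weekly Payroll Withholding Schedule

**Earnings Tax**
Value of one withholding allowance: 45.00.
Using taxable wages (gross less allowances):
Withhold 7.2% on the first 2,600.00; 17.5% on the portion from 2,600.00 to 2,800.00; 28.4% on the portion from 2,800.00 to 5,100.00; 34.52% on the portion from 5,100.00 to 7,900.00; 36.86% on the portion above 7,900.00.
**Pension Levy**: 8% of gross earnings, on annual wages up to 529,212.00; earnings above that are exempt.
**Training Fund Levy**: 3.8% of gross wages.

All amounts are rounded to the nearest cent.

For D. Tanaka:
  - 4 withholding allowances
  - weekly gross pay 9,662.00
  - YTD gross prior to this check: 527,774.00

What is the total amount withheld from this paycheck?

2,907.29

Earnings Tax: taxable = 9,662.00 − 4×45.00 = 9,482.00
  1,841.96 + 36.86% × (9,482.00 − 7,900.00) = 1,841.96 + 36.86% × 1,582.00 = 2,425.09
Pension Levy: cap 529,212.00 − YTD 527,774.00 = 1,438.00 subject; 8% × 1,438.00 = 115.04
Training Fund Levy: 3.8% × 9,662.00 = 367.16
Total: 2,425.09 + 115.04 + 367.16 = 2,907.29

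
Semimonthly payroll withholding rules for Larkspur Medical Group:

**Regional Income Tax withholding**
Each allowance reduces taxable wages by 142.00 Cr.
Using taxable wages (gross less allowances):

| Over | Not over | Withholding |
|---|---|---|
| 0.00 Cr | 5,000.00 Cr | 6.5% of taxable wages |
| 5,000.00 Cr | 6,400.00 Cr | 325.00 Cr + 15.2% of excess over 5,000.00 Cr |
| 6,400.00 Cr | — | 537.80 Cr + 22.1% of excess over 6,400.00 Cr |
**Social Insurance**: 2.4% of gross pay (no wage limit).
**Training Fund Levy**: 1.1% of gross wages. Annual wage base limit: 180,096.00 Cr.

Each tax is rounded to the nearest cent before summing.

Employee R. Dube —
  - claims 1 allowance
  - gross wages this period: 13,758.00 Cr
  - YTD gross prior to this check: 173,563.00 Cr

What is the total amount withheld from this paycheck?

Regional Income Tax: taxable = 13,758.00 Cr − 1×142.00 Cr = 13,616.00 Cr
  537.80 Cr + 22.1% × (13,616.00 Cr − 6,400.00 Cr) = 537.80 Cr + 22.1% × 7,216.00 Cr = 2,132.54 Cr
Social Insurance: 2.4% × 13,758.00 Cr = 330.19 Cr
Training Fund Levy: cap 180,096.00 Cr − YTD 173,563.00 Cr = 6,533.00 Cr subject; 1.1% × 6,533.00 Cr = 71.86 Cr
Total: 2,132.54 Cr + 330.19 Cr + 71.86 Cr = 2,534.59 Cr

2,534.59 Cr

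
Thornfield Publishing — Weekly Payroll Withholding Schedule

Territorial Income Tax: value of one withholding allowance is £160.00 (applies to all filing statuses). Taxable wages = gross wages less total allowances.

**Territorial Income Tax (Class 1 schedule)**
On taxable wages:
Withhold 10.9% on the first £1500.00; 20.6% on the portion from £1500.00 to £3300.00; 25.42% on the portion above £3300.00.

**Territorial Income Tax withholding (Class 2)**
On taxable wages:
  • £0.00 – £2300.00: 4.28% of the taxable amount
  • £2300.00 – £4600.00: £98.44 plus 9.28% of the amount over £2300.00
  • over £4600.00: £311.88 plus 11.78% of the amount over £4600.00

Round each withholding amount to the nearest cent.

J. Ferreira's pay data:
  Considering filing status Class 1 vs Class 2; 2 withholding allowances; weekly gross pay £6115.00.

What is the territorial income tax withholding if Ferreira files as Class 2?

£452.65

Territorial Income Tax (Class 2): taxable = £6115.00 − 2×£160.00 = £5795.00
  £311.88 + 11.78% × (£5795.00 − £4600.00) = £311.88 + 11.78% × £1195.00 = £452.65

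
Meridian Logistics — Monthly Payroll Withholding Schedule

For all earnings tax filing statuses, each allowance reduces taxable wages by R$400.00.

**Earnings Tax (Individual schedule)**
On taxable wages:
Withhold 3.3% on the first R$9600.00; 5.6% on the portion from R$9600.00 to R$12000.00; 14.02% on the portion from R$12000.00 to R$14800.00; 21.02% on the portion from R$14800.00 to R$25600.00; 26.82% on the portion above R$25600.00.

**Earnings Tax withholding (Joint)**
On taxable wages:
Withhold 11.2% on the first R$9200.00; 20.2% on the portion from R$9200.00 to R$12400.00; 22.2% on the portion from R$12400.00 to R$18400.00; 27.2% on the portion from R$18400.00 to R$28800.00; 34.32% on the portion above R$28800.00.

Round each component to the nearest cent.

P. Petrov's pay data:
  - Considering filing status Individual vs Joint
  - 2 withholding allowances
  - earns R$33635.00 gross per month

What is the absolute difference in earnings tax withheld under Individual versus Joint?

Earnings Tax (Individual): taxable = R$33635.00 − 2×R$400.00 = R$32835.00
  R$3113.92 + 26.82% × (R$32835.00 − R$25600.00) = R$3113.92 + 26.82% × R$7235.00 = R$5054.35
Earnings Tax (Joint): taxable = R$33635.00 − 2×R$400.00 = R$32835.00
  R$5837.60 + 34.32% × (R$32835.00 − R$28800.00) = R$5837.60 + 34.32% × R$4035.00 = R$7222.41
Difference: |R$5054.35 − R$7222.41| = R$2168.06 (higher under Joint)

R$2168.06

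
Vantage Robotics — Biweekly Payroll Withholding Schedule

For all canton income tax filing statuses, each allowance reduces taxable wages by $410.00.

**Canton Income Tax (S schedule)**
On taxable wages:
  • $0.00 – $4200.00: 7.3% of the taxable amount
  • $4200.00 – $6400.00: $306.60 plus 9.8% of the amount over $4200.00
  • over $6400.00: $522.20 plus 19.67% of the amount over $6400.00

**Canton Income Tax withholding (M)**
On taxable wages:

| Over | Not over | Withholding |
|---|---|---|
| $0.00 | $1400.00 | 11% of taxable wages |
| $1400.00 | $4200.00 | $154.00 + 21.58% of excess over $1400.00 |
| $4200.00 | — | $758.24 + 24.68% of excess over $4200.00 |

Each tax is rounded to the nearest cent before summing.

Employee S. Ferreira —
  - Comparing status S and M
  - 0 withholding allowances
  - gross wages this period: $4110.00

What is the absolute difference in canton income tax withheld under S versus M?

Canton Income Tax (S): taxable = $4110.00
  7.3% × $4110.00 = $300.03
Canton Income Tax (M): taxable = $4110.00
  $154.00 + 21.58% × ($4110.00 − $1400.00) = $154.00 + 21.58% × $2710.00 = $738.82
Difference: |$300.03 − $738.82| = $438.79 (higher under M)

$438.79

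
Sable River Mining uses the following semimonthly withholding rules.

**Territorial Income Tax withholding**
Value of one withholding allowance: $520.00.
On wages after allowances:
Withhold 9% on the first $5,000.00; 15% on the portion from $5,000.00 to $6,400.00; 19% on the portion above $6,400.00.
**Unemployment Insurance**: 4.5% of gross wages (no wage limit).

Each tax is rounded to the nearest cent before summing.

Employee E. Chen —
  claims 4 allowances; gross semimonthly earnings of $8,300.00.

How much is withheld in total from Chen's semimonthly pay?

Territorial Income Tax: taxable = $8,300.00 − 4×$520.00 = $6,220.00
  $450.00 + 15% × ($6,220.00 − $5,000.00) = $450.00 + 15% × $1,220.00 = $633.00
Unemployment Insurance: 4.5% × $8,300.00 = $373.50
Total: $633.00 + $373.50 = $1,006.50

$1,006.50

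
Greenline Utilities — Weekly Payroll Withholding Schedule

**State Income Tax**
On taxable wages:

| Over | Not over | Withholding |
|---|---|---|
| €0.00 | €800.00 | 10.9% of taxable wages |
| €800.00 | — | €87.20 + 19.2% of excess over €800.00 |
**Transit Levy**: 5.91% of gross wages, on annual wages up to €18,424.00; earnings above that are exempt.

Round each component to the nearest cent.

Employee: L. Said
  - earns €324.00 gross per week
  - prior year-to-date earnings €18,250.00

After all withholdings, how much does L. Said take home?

€278.40

State Income Tax: taxable = €324.00
  10.9% × €324.00 = €35.32
Transit Levy: cap €18,424.00 − YTD €18,250.00 = €174.00 subject; 5.91% × €174.00 = €10.28
Total withheld: €35.32 + €10.28 = €45.60
Net pay: €324.00 − €45.60 = €278.40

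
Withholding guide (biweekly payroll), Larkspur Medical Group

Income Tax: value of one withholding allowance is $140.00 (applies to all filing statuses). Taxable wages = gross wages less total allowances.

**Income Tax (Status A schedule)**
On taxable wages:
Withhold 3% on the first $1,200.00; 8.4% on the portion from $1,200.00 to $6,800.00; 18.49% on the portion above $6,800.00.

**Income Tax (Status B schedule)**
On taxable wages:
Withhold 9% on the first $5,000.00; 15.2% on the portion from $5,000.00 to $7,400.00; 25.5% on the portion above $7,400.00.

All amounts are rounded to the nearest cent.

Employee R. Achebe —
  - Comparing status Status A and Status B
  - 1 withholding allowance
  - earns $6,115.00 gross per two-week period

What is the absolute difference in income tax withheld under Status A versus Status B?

Income Tax (Status A): taxable = $6,115.00 − 1×$140.00 = $5,975.00
  $36.00 + 8.4% × ($5,975.00 − $1,200.00) = $36.00 + 8.4% × $4,775.00 = $437.10
Income Tax (Status B): taxable = $6,115.00 − 1×$140.00 = $5,975.00
  $450.00 + 15.2% × ($5,975.00 − $5,000.00) = $450.00 + 15.2% × $975.00 = $598.20
Difference: |$437.10 − $598.20| = $161.10 (higher under Status B)

$161.10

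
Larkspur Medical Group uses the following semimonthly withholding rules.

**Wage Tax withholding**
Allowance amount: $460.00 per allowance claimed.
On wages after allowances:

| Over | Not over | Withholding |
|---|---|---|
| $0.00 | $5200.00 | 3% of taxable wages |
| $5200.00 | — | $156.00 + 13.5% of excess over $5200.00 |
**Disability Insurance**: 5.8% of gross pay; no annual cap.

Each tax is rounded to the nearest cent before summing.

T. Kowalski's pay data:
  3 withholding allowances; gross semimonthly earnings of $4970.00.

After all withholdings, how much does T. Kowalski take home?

$4574.04

Wage Tax: taxable = $4970.00 − 3×$460.00 = $3590.00
  3% × $3590.00 = $107.70
Disability Insurance: 5.8% × $4970.00 = $288.26
Total withheld: $107.70 + $288.26 = $395.96
Net pay: $4970.00 − $395.96 = $4574.04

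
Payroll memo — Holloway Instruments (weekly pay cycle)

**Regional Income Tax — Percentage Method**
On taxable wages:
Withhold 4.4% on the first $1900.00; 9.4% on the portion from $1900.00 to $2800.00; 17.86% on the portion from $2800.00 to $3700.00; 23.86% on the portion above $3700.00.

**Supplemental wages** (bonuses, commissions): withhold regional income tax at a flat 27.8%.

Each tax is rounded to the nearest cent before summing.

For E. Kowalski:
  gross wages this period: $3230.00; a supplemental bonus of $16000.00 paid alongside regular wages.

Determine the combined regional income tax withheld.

$4693.00

Regional Income Tax: taxable = $3230.00
  $168.20 + 17.86% × ($3230.00 − $2800.00) = $168.20 + 17.86% × $430.00 = $245.00
Supplemental (27.8% flat on bonus): 27.8% × $16000.00 = $4448.00
Total regional income tax: $245.00 + $4448.00 = $4693.00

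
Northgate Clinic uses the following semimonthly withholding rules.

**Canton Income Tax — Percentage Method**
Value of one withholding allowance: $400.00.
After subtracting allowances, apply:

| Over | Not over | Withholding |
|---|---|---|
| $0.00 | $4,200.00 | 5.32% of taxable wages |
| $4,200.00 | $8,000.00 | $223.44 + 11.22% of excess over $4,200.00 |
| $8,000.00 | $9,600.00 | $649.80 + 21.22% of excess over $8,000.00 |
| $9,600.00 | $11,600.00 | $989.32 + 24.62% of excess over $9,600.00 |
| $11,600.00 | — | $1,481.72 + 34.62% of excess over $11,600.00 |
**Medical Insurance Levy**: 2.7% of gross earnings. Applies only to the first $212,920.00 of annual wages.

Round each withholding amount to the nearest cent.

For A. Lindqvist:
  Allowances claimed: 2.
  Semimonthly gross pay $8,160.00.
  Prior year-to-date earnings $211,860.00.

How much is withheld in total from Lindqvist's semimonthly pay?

Canton Income Tax: taxable = $8,160.00 − 2×$400.00 = $7,360.00
  $223.44 + 11.22% × ($7,360.00 − $4,200.00) = $223.44 + 11.22% × $3,160.00 = $577.99
Medical Insurance Levy: cap $212,920.00 − YTD $211,860.00 = $1,060.00 subject; 2.7% × $1,060.00 = $28.62
Total: $577.99 + $28.62 = $606.61

$606.61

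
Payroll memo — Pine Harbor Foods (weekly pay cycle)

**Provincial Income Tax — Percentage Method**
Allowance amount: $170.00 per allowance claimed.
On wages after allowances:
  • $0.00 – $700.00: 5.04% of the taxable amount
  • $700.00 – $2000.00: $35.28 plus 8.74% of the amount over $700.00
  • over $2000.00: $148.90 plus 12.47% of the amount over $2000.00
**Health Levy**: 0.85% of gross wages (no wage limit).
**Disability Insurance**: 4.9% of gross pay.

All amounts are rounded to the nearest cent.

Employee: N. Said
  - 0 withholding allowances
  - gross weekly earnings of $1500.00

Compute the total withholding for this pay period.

Provincial Income Tax: taxable = $1500.00
  $35.28 + 8.74% × ($1500.00 − $700.00) = $35.28 + 8.74% × $800.00 = $105.20
Health Levy: 0.85% × $1500.00 = $12.75
Disability Insurance: 4.9% × $1500.00 = $73.50
Total: $105.20 + $12.75 + $73.50 = $191.45

$191.45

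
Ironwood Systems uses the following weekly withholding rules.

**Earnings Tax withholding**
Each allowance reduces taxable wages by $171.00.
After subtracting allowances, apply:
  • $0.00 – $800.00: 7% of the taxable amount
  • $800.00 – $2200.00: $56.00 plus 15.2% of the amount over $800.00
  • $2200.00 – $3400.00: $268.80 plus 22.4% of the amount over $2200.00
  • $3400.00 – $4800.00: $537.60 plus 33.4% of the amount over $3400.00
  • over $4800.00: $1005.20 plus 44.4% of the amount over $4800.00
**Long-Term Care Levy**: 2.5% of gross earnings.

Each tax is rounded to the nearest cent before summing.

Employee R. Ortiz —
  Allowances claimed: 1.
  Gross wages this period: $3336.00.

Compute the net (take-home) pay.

Earnings Tax: taxable = $3336.00 − 1×$171.00 = $3165.00
  $268.80 + 22.4% × ($3165.00 − $2200.00) = $268.80 + 22.4% × $965.00 = $484.96
Long-Term Care Levy: 2.5% × $3336.00 = $83.40
Total withheld: $484.96 + $83.40 = $568.36
Net pay: $3336.00 − $568.36 = $2767.64

$2767.64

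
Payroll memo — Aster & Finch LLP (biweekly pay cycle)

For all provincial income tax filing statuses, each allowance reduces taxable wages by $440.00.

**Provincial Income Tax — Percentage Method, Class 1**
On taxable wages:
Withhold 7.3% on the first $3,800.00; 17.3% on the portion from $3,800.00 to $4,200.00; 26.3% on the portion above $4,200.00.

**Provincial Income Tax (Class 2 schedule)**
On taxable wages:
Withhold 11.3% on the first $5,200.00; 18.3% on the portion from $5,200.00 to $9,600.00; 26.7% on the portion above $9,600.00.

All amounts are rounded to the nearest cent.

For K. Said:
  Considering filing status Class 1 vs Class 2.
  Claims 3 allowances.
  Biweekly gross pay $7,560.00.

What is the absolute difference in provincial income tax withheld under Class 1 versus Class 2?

Provincial Income Tax (Class 1): taxable = $7,560.00 − 3×$440.00 = $6,240.00
  $346.60 + 26.3% × ($6,240.00 − $4,200.00) = $346.60 + 26.3% × $2,040.00 = $883.12
Provincial Income Tax (Class 2): taxable = $7,560.00 − 3×$440.00 = $6,240.00
  $587.60 + 18.3% × ($6,240.00 − $5,200.00) = $587.60 + 18.3% × $1,040.00 = $777.92
Difference: |$883.12 − $777.92| = $105.20 (higher under Class 1)

$105.20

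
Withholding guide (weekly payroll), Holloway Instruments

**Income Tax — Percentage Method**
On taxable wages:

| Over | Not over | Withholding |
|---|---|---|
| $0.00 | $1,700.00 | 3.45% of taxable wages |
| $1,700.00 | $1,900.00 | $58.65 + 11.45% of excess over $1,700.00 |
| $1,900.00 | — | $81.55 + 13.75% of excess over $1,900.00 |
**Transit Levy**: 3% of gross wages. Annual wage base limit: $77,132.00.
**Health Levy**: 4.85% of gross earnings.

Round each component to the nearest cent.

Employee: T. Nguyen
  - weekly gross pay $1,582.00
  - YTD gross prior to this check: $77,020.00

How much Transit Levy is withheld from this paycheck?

Transit Levy: cap $77,132.00 − YTD $77,020.00 = $112.00 subject; 3% × $112.00 = $3.36

$3.36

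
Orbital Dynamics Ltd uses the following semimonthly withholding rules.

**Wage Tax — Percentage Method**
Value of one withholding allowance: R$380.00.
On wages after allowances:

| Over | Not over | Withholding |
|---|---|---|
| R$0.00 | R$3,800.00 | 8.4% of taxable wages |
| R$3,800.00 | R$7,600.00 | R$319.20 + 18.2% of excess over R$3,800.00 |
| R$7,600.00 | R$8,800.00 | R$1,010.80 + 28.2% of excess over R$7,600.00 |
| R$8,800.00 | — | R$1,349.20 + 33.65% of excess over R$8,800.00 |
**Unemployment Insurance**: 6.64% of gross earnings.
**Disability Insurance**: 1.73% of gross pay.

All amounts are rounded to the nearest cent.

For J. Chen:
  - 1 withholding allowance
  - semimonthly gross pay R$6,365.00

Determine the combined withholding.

R$1,249.62

Wage Tax: taxable = R$6,365.00 − 1×R$380.00 = R$5,985.00
  R$319.20 + 18.2% × (R$5,985.00 − R$3,800.00) = R$319.20 + 18.2% × R$2,185.00 = R$716.87
Unemployment Insurance: 6.64% × R$6,365.00 = R$422.64
Disability Insurance: 1.73% × R$6,365.00 = R$110.11
Total: R$716.87 + R$422.64 + R$110.11 = R$1,249.62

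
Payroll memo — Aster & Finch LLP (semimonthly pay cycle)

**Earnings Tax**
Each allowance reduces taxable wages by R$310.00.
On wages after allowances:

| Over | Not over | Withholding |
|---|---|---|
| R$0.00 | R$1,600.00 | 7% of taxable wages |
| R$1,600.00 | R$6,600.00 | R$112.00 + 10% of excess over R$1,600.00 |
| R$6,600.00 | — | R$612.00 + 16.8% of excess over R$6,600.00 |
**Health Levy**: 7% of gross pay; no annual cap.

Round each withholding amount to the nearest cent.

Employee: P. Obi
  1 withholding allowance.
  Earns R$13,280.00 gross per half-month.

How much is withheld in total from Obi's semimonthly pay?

Earnings Tax: taxable = R$13,280.00 − 1×R$310.00 = R$12,970.00
  R$612.00 + 16.8% × (R$12,970.00 − R$6,600.00) = R$612.00 + 16.8% × R$6,370.00 = R$1,682.16
Health Levy: 7% × R$13,280.00 = R$929.60
Total: R$1,682.16 + R$929.60 = R$2,611.76

R$2,611.76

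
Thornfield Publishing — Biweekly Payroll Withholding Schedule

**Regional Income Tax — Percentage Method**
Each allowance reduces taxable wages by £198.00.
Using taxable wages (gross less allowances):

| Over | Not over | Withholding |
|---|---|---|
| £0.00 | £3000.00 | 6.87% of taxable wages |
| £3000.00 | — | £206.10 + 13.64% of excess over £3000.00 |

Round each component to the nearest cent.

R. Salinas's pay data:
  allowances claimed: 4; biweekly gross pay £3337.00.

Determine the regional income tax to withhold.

Regional Income Tax: taxable = £3337.00 − 4×£198.00 = £2545.00
  6.87% × £2545.00 = £174.84

£174.84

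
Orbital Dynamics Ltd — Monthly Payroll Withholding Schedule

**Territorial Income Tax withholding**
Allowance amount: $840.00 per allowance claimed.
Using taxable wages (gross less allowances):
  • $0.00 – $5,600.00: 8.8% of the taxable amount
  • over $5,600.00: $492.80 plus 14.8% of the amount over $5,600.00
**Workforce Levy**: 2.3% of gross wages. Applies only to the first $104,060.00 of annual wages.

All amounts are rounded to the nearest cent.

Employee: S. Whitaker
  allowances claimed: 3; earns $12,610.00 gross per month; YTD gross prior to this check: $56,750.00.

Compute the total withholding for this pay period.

$1,447.35

Territorial Income Tax: taxable = $12,610.00 − 3×$840.00 = $10,090.00
  $492.80 + 14.8% × ($10,090.00 − $5,600.00) = $492.80 + 14.8% × $4,490.00 = $1,157.32
Workforce Levy: 2.3% × $12,610.00 = $290.03
Total: $1,157.32 + $290.03 = $1,447.35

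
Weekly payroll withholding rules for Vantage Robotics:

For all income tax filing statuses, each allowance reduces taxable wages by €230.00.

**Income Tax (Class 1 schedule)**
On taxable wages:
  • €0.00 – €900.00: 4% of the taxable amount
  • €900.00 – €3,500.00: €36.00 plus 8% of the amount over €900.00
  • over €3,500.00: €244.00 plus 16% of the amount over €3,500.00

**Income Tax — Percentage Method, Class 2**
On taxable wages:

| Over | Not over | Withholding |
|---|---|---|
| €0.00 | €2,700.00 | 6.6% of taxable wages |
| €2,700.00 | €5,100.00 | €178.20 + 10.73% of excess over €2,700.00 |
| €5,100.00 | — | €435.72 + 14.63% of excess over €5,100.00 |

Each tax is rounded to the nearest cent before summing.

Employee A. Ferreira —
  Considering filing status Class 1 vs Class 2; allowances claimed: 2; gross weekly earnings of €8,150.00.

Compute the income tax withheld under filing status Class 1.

Income Tax (Class 1): taxable = €8,150.00 − 2×€230.00 = €7,690.00
  €244.00 + 16% × (€7,690.00 − €3,500.00) = €244.00 + 16% × €4,190.00 = €914.40

€914.40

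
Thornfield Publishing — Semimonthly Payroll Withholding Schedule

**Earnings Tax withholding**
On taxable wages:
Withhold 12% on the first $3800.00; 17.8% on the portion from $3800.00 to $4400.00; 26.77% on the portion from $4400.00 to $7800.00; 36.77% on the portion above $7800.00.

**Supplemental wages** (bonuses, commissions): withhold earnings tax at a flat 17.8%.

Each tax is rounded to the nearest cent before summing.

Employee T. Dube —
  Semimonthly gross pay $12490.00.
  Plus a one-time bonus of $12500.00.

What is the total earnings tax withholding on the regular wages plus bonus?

Earnings Tax: taxable = $12490.00
  $1472.98 + 36.77% × ($12490.00 − $7800.00) = $1472.98 + 36.77% × $4690.00 = $3197.49
Supplemental (17.8% flat on bonus): 17.8% × $12500.00 = $2225.00
Total earnings tax: $3197.49 + $2225.00 = $5422.49

$5422.49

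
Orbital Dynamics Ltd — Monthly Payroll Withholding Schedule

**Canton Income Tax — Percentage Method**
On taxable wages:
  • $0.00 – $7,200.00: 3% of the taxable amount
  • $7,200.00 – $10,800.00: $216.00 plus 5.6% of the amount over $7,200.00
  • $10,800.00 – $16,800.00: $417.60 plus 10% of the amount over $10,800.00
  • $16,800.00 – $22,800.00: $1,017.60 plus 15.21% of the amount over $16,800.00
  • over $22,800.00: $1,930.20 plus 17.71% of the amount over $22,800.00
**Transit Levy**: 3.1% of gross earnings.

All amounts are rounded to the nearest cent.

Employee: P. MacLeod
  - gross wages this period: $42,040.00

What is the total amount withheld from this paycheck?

$6,640.84

Canton Income Tax: taxable = $42,040.00
  $1,930.20 + 17.71% × ($42,040.00 − $22,800.00) = $1,930.20 + 17.71% × $19,240.00 = $5,337.60
Transit Levy: 3.1% × $42,040.00 = $1,303.24
Total: $5,337.60 + $1,303.24 = $6,640.84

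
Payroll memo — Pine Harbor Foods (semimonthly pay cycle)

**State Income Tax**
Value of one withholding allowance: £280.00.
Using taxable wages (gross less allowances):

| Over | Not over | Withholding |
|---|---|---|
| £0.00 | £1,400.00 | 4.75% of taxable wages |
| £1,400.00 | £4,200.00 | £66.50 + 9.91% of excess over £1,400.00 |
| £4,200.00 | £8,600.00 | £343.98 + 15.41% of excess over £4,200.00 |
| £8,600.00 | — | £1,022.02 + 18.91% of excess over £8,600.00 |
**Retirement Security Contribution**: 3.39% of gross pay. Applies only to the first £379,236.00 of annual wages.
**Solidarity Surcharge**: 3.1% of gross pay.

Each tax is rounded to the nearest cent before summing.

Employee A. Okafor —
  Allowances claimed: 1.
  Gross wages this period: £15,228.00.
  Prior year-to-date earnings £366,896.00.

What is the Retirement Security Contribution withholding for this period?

Retirement Security Contribution: cap £379,236.00 − YTD £366,896.00 = £12,340.00 subject; 3.39% × £12,340.00 = £418.33

£418.33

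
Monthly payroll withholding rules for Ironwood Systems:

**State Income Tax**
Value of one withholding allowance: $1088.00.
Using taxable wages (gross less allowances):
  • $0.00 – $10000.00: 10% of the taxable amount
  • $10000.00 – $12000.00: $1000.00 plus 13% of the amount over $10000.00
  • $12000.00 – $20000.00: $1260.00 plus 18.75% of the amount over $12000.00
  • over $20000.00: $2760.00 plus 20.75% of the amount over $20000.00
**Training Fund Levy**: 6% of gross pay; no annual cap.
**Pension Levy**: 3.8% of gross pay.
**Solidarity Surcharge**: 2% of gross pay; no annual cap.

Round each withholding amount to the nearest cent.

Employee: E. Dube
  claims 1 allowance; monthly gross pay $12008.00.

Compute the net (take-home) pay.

State Income Tax: taxable = $12008.00 − 1×$1088.00 = $10920.00
  $1000.00 + 13% × ($10920.00 − $10000.00) = $1000.00 + 13% × $920.00 = $1119.60
Training Fund Levy: 6% × $12008.00 = $720.48
Pension Levy: 3.8% × $12008.00 = $456.30
Solidarity Surcharge: 2% × $12008.00 = $240.16
Total withheld: $1119.60 + $720.48 + $456.30 + $240.16 = $2536.54
Net pay: $12008.00 − $2536.54 = $9471.46

$9471.46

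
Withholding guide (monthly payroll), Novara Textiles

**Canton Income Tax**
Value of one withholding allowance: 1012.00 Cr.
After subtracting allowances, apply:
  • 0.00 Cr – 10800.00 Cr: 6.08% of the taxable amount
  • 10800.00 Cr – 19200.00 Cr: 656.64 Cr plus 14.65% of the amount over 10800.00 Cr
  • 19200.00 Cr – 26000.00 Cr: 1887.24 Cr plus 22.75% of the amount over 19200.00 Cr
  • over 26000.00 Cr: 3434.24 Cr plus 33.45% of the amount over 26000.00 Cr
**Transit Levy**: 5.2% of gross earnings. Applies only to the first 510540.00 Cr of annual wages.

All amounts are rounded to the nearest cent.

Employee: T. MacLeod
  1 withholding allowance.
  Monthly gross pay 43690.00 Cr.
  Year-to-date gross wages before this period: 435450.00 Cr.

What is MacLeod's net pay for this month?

Canton Income Tax: taxable = 43690.00 Cr − 1×1012.00 Cr = 42678.00 Cr
  3434.24 Cr + 33.45% × (42678.00 Cr − 26000.00 Cr) = 3434.24 Cr + 33.45% × 16678.00 Cr = 9013.03 Cr
Transit Levy: 5.2% × 43690.00 Cr = 2271.88 Cr
Total withheld: 9013.03 Cr + 2271.88 Cr = 11284.91 Cr
Net pay: 43690.00 Cr − 11284.91 Cr = 32405.09 Cr

32405.09 Cr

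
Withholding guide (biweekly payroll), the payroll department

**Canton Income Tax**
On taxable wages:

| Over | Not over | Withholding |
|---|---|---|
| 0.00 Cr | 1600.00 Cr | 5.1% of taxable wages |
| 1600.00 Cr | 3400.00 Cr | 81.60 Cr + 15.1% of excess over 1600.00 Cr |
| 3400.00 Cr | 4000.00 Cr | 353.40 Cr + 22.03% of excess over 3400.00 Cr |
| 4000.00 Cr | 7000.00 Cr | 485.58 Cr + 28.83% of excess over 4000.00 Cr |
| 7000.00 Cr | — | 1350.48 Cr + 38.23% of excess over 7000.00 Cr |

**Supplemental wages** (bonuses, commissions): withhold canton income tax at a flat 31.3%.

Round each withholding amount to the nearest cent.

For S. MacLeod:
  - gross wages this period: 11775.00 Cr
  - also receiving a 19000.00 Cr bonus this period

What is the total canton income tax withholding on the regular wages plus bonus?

Canton Income Tax: taxable = 11775.00 Cr
  1350.48 Cr + 38.23% × (11775.00 Cr − 7000.00 Cr) = 1350.48 Cr + 38.23% × 4775.00 Cr = 3175.96 Cr
Supplemental (31.3% flat on bonus): 31.3% × 19000.00 Cr = 5947.00 Cr
Total canton income tax: 3175.96 Cr + 5947.00 Cr = 9122.96 Cr

9122.96 Cr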